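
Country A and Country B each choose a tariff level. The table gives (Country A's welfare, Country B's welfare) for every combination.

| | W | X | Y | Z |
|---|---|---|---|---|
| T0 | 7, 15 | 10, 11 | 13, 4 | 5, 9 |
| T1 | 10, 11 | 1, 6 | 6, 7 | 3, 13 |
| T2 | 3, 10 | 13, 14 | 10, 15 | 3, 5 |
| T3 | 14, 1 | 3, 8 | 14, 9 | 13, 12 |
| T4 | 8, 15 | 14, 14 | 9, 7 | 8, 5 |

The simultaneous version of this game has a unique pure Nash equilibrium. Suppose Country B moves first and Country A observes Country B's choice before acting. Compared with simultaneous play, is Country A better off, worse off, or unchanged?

Solve by backward induction (Country B leads).
- W: BR = T3, leader payoff 1.
- X: BR = T4, leader payoff 14.
- Y: BR = T3, leader payoff 9.
- Z: BR = T3, leader payoff 12.
Maximizing over 1, 14, 9, 12, Country B chooses X. Subgame-perfect outcome: (T4, X) with payoffs (14, 14).
For the simultaneous game, intersect best replies.
Country A's best replies: W→T3; X→T4; Y→T3; Z→T3.
Country B's best replies: T0→W; T1→Z; T2→Y; T3→Z; T4→W.
Only (T3, Z) has each player best-responding; Nash payoffs (13, 12).
Country A earns 14 sequentially versus 13 at the Nash outcome: better off.

better off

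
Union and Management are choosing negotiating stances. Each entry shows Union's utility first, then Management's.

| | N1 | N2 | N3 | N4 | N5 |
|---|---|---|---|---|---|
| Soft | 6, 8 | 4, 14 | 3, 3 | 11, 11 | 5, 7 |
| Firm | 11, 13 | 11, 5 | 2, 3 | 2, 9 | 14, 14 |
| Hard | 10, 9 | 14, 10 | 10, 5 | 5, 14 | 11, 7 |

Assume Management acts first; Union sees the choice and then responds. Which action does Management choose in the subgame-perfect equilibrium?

N5

Solve by backward induction (Management leads).
- N1 → Union plays Firm (best of 6, 11, 10); Management gets 13.
- N2 → Union plays Hard (best of 4, 11, 14); Management gets 10.
- N3 → Union plays Hard (best of 3, 2, 10); Management gets 5.
- N4 → Union plays Soft (best of 11, 2, 5); Management gets 11.
- N5 → Union plays Firm (best of 5, 14, 11); Management gets 14.
Maximizing over 13, 10, 5, 11, 14, Management chooses N5. Subgame-perfect outcome: (Firm, N5) with payoffs (14, 14).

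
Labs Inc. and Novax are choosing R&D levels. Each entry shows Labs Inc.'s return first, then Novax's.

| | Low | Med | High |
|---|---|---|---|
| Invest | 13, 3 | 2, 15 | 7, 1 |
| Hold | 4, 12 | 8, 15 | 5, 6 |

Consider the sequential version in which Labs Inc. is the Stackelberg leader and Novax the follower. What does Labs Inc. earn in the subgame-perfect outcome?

Work backward from Novax's decision.
- Invest: Novax compares 3, 15, 1 and picks Med; Labs Inc. would get 2.
- Hold: Novax compares 12, 15, 6 and picks Med; Labs Inc. would get 8.
Labs Inc.'s induced payoffs are 2, 8, so Labs Inc. commits to Hold. Subgame-perfect outcome: (Hold, Med) with payoffs (8, 15).

8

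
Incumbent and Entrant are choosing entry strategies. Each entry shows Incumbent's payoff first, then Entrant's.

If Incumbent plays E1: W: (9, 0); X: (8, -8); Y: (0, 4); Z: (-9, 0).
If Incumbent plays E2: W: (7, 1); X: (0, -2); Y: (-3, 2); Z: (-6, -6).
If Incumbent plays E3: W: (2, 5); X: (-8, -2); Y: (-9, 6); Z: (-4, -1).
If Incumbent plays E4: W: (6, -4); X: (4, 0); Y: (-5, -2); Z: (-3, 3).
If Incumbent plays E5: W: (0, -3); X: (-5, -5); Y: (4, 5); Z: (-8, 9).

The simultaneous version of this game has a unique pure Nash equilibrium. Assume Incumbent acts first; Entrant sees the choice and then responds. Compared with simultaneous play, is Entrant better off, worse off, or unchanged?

better off

Entrant best-responds to each possible Incumbent move:
- E1: BR = Y, leader payoff 0.
- E2: BR = Y, leader payoff -3.
- E3: BR = Y, leader payoff -9.
- E4: BR = Z, leader payoff -3.
- E5: BR = Z, leader payoff -8.
Incumbent's induced payoffs are 0, -3, -9, -3, -8, so Incumbent commits to E1. Subgame-perfect outcome: (E1, Y) with payoffs (0, 4).
Under simultaneous play:
Incumbent's best replies: W→E1; X→E1; Y→E5; Z→E4.
Entrant's best replies: E1→Y; E2→Y; E3→Y; E4→Z; E5→Z.
Only (E4, Z) has each player best-responding; Nash payoffs (-3, 3).
Entrant earns 4 sequentially versus 3 at the Nash outcome: better off.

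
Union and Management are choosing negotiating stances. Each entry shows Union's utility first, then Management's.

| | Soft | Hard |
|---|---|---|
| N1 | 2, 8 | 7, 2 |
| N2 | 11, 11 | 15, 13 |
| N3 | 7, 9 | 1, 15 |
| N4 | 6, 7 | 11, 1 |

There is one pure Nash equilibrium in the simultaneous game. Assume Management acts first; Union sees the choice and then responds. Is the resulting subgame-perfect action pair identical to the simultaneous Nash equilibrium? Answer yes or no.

Solve by backward induction (Management leads).
- Soft → Union plays N2 (best of 2, 11, 7, 6); Management gets 11.
- Hard → Union plays N2 (best of 7, 15, 1, 11); Management gets 13.
Among 11, 13, the best is 13 at Hard. Subgame-perfect outcome: (N2, Hard) with payoffs (15, 13).
Under simultaneous play:
Union's best replies: Soft→N2; Hard→N2.
Management's best replies: N1→Soft; N2→Hard; N3→Hard; N4→Soft.
The unique mutual best reply is (N2, Hard), giving (15, 13).
Sequential outcome (N2, Hard) coincides with the Nash profile (N2, Hard).

yes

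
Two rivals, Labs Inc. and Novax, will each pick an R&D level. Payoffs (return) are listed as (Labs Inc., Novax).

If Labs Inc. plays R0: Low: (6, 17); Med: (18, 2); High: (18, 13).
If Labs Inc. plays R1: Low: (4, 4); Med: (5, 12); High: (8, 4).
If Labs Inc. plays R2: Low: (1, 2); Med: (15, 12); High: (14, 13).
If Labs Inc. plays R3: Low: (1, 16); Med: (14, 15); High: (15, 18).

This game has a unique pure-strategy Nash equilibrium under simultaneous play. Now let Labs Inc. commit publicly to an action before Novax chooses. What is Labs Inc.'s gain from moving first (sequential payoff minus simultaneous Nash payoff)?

9

Novax best-responds to each possible Labs Inc. move:
- R0: BR = Low, leader payoff 6.
- R1: BR = Med, leader payoff 5.
- R2: BR = High, leader payoff 14.
- R3: BR = High, leader payoff 15.
Among 6, 5, 14, 15, the best is 15 at R3. Subgame-perfect outcome: (R3, High) with payoffs (15, 18).
For the simultaneous game, intersect best replies.
Labs Inc.'s best replies: Low→R0; Med→R0; High→R0.
Novax's best replies: R0→Low; R1→Med; R2→High; R3→High.
Only (R0, Low) has each player best-responding; Nash payoffs (6, 17).
Labs Inc.'s commitment gain: 15 − 6 = 9.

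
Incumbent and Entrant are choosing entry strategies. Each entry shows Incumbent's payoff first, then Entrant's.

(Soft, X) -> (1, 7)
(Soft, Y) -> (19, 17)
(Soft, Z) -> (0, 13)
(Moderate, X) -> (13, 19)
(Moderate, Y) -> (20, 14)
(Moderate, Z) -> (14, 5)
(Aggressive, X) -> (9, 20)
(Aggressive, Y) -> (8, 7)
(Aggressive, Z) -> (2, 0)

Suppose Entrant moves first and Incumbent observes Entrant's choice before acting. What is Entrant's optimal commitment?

Solve by backward induction (Entrant leads).
- X: BR = Moderate, leader payoff 19.
- Y: BR = Moderate, leader payoff 14.
- Z: BR = Moderate, leader payoff 5.
Among 19, 14, 5, the best is 19 at X. Subgame-perfect outcome: (Moderate, X) with payoffs (13, 19).

X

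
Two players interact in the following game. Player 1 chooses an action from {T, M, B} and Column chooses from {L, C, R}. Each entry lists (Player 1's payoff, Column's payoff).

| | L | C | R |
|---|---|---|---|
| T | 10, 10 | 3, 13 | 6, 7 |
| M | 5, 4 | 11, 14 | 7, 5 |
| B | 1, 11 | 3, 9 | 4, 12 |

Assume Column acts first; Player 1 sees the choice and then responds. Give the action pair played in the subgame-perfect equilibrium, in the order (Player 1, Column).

(M, C)

Backward induction with Column moving first.
- L: BR = T, leader payoff 10.
- C: BR = M, leader payoff 14.
- R: BR = M, leader payoff 5.
Maximizing over 10, 14, 5, Column chooses C. Subgame-perfect outcome: (M, C) with payoffs (11, 14).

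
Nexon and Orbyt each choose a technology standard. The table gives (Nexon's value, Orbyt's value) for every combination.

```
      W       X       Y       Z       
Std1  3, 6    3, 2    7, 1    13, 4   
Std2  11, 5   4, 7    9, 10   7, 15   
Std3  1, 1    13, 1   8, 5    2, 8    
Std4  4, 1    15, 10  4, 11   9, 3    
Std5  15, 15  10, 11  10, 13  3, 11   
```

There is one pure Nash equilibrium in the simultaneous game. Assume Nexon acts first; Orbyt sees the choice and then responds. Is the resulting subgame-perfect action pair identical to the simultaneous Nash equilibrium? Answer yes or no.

yes

Work backward from Orbyt's decision.
- Std1: BR = W, leader payoff 3.
- Std2: BR = Z, leader payoff 7.
- Std3: BR = Z, leader payoff 2.
- Std4: BR = Y, leader payoff 4.
- Std5: BR = W, leader payoff 15.
Among 3, 7, 2, 4, 15, the best is 15 at Std5. Subgame-perfect outcome: (Std5, W) with payoffs (15, 15).
For the simultaneous game, intersect best replies.
Nexon's best replies: W→Std5; X→Std4; Y→Std5; Z→Std1.
Orbyt's best replies: Std1→W; Std2→Z; Std3→Z; Std4→Y; Std5→W.
Only (Std5, W) has each player best-responding; Nash payoffs (15, 15).
Sequential outcome (Std5, W) coincides with the Nash profile (Std5, W).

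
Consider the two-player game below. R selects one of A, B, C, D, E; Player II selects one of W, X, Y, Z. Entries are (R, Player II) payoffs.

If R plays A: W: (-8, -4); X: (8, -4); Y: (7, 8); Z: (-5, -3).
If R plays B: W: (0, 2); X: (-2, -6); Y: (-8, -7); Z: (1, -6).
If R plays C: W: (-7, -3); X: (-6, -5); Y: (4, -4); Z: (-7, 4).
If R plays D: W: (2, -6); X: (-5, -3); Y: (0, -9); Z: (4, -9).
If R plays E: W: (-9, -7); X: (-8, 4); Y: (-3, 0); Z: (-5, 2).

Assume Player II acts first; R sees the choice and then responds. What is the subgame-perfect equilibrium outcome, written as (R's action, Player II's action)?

(A, Y)

Backward induction with Player II moving first.
- W: BR = D, leader payoff -6.
- X: BR = A, leader payoff -4.
- Y: BR = A, leader payoff 8.
- Z: BR = D, leader payoff -9.
Player II's induced payoffs are -6, -4, 8, -9, so Player II commits to Y. Subgame-perfect outcome: (A, Y) with payoffs (7, 8).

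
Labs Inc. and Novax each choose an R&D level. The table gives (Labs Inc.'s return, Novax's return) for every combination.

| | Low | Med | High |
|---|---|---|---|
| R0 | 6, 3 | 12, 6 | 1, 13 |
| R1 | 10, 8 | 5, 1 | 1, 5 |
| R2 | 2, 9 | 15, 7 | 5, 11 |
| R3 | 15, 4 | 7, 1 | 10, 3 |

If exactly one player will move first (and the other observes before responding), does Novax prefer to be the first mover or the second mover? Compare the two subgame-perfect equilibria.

If Labs Inc. leads: Novax's best replies are R0→High, R1→Low, R2→High, R3→Low; Labs Inc.'s induced payoffs 1, 10, 5, 15; outcome (R3, Low), payoffs (15, 4).
If Novax leads: Labs Inc.'s best replies are Low→R3, Med→R2, High→R3; Novax's induced payoffs 4, 7, 3; outcome (R2, Med), payoffs (15, 7).
Novax gets 7 moving first and 4 moving second, so Novax prefers to move first.

first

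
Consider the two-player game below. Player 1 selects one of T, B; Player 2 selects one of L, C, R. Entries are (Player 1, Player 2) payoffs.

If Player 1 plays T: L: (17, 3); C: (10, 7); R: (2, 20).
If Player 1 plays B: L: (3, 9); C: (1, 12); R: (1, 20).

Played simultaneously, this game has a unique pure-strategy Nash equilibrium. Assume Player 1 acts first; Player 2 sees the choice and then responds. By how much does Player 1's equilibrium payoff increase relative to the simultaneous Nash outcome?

Work backward from Player 2's decision.
- T: BR = R, leader payoff 2.
- B: BR = R, leader payoff 1.
Maximizing over 2, 1, Player 1 chooses T. Subgame-perfect outcome: (T, R) with payoffs (2, 20).
Under simultaneous play:
Player 1's best replies: L→T; C→T; R→T.
Player 2's best replies: T→R; B→R.
Only (T, R) has each player best-responding; Nash payoffs (2, 20).
Player 1's commitment gain: 2 − 2 = 0.

0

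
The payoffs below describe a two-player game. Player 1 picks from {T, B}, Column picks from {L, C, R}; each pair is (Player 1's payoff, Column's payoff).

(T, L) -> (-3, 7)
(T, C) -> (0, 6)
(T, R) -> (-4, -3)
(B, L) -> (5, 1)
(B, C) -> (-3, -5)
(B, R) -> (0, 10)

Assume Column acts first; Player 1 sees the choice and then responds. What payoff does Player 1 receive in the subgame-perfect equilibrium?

0

Player 1 best-responds to each possible Column move:
- L → Player 1 plays B (best of -3, 5); Column gets 1.
- C → Player 1 plays T (best of 0, -3); Column gets 6.
- R → Player 1 plays B (best of -4, 0); Column gets 10.
Column's induced payoffs are 1, 6, 10, so Column commits to R. Subgame-perfect outcome: (B, R) with payoffs (0, 10).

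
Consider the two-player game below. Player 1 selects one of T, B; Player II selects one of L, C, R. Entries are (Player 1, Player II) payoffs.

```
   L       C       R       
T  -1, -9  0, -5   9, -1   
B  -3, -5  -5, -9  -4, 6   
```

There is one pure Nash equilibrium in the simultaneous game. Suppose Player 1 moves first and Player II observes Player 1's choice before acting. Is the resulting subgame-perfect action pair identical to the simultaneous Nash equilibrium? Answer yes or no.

yes

Solve by backward induction (Player 1 leads).
- T → Player II plays R (best of -9, -5, -1); Player 1 gets 9.
- B → Player II plays R (best of -5, -9, 6); Player 1 gets -4.
Player 1's induced payoffs are 9, -4, so Player 1 commits to T. Subgame-perfect outcome: (T, R) with payoffs (9, -1).
Now find the simultaneous Nash equilibrium.
Player 1's best replies: L→T; C→T; R→T.
Player II's best replies: T→R; B→R.
Only (T, R) has each player best-responding; Nash payoffs (9, -1).
Sequential outcome (T, R) coincides with the Nash profile (T, R).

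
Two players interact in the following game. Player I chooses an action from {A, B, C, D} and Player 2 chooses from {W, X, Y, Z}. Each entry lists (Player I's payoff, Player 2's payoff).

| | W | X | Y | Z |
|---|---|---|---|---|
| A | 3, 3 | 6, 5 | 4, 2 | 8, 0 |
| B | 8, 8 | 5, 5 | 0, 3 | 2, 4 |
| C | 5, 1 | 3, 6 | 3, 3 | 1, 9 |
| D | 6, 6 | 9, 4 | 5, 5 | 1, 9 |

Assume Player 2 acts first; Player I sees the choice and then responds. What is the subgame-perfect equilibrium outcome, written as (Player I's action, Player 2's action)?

Player I best-responds to each possible Player 2 move:
- W: BR = B, leader payoff 8.
- X: BR = D, leader payoff 4.
- Y: BR = D, leader payoff 5.
- Z: BR = A, leader payoff 0.
Player 2's induced payoffs are 8, 4, 5, 0, so Player 2 commits to W. Subgame-perfect outcome: (B, W) with payoffs (8, 8).

(B, W)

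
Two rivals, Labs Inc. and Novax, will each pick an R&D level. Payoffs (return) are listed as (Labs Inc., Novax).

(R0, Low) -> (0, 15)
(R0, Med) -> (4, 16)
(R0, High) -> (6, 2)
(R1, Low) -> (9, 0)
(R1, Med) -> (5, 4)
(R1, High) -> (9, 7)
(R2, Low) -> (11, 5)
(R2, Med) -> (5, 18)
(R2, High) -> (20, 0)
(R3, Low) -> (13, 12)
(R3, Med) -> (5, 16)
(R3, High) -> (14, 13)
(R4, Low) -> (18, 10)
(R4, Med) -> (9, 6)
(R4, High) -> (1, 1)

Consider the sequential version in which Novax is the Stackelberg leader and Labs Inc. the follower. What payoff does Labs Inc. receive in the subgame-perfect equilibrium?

Labs Inc. best-responds to each possible Novax move:
- Low: Labs Inc. compares 0, 9, 11, 13, 18 and picks R4; Novax would get 10.
- Med: Labs Inc. compares 4, 5, 5, 5, 9 and picks R4; Novax would get 6.
- High: Labs Inc. compares 6, 9, 20, 14, 1 and picks R2; Novax would get 0.
Maximizing over 10, 6, 0, Novax chooses Low. Subgame-perfect outcome: (R4, Low) with payoffs (18, 10).

18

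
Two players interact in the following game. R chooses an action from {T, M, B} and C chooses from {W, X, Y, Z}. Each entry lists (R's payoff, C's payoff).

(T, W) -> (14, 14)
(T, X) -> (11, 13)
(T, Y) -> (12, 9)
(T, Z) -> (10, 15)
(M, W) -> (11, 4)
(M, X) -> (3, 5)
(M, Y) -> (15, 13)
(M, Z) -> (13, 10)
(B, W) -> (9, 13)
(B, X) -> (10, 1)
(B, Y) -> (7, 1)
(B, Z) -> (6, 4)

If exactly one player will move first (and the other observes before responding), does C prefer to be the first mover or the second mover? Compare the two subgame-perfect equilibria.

first

If R leads: C's best replies are T→Z, M→Y, B→W; R's induced payoffs 10, 15, 9; outcome (M, Y), payoffs (15, 13).
If C leads: R's best replies are W→T, X→T, Y→M, Z→M; C's induced payoffs 14, 13, 13, 10; outcome (T, W), payoffs (14, 14).
C gets 14 moving first and 13 moving second, so C prefers to move first.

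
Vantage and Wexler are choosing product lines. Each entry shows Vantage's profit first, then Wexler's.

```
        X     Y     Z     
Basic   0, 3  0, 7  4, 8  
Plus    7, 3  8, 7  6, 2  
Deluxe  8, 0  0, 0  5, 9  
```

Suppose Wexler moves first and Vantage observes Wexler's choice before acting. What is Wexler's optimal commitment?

Y

Vantage best-responds to each possible Wexler move:
- X: Vantage compares 0, 7, 8 and picks Deluxe; Wexler would get 0.
- Y: Vantage compares 0, 8, 0 and picks Plus; Wexler would get 7.
- Z: Vantage compares 4, 6, 5 and picks Plus; Wexler would get 2.
Among 0, 7, 2, the best is 7 at Y. Subgame-perfect outcome: (Plus, Y) with payoffs (8, 7).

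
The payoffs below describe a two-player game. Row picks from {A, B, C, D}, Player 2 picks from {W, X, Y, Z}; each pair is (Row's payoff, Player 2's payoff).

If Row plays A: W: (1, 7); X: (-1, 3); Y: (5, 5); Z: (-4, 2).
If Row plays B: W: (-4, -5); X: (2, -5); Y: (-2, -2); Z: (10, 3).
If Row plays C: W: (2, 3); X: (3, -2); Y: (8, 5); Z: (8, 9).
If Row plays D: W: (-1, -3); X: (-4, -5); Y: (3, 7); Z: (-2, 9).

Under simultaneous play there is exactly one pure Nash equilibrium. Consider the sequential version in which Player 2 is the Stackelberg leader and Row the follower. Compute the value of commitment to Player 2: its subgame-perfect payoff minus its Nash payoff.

Backward induction with Player 2 moving first.
- W: Row compares 1, -4, 2, -1 and picks C; Player 2 would get 3.
- X: Row compares -1, 2, 3, -4 and picks C; Player 2 would get -2.
- Y: Row compares 5, -2, 8, 3 and picks C; Player 2 would get 5.
- Z: Row compares -4, 10, 8, -2 and picks B; Player 2 would get 3.
Player 2's induced payoffs are 3, -2, 5, 3, so Player 2 commits to Y. Subgame-perfect outcome: (C, Y) with payoffs (8, 5).
Now find the simultaneous Nash equilibrium.
Row's best replies: W→C; X→C; Y→C; Z→B.
Player 2's best replies: A→W; B→Z; C→Z; D→Z.
Only (B, Z) has each player best-responding; Nash payoffs (10, 3).
Player 2's commitment gain: 5 − 3 = 2.

2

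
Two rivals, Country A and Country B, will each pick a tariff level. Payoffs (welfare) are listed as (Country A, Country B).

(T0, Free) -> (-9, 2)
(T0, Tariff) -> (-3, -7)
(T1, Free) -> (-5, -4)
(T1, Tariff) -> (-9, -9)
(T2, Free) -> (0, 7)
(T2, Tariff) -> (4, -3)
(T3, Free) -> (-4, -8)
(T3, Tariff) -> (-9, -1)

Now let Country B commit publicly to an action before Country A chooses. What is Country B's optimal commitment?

Free

Country A best-responds to each possible Country B move:
- Free → Country A plays T2 (best of -9, -5, 0, -4); Country B gets 7.
- Tariff → Country A plays T2 (best of -3, -9, 4, -9); Country B gets -3.
Among 7, -3, the best is 7 at Free. Subgame-perfect outcome: (T2, Free) with payoffs (0, 7).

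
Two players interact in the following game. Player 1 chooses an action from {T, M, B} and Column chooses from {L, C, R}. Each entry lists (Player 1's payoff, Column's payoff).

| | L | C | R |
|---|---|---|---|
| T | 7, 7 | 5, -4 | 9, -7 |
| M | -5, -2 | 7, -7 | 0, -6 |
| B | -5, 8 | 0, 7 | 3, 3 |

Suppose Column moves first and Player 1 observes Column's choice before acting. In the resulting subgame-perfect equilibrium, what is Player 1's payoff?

7

Player 1 best-responds to each possible Column move:
- L → Player 1 plays T (best of 7, -5, -5); Column gets 7.
- C → Player 1 plays M (best of 5, 7, 0); Column gets -7.
- R → Player 1 plays T (best of 9, 0, 3); Column gets -7.
Among 7, -7, -7, the best is 7 at L. Subgame-perfect outcome: (T, L) with payoffs (7, 7).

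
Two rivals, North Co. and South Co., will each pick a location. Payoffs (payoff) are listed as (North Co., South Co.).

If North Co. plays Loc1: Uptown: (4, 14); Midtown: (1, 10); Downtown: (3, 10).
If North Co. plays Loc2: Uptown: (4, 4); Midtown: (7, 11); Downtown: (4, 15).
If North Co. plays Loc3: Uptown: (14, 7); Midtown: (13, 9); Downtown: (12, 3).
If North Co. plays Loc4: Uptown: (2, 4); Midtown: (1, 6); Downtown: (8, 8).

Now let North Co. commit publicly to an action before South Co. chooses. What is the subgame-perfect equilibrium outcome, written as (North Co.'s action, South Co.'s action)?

(Loc3, Midtown)

Solve by backward induction (North Co. leads).
- Loc1 → South Co. plays Uptown (best of 14, 10, 10); North Co. gets 4.
- Loc2 → South Co. plays Downtown (best of 4, 11, 15); North Co. gets 4.
- Loc3 → South Co. plays Midtown (best of 7, 9, 3); North Co. gets 13.
- Loc4 → South Co. plays Downtown (best of 4, 6, 8); North Co. gets 8.
Among 4, 4, 13, 8, the best is 13 at Loc3. Subgame-perfect outcome: (Loc3, Midtown) with payoffs (13, 9).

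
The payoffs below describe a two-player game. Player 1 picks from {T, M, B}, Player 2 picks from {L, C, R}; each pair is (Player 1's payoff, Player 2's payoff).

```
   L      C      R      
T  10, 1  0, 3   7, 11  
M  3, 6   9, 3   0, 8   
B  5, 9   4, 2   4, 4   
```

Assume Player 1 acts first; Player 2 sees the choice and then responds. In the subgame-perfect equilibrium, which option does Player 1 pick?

T

Work backward from Player 2's decision.
- T → Player 2 plays R (best of 1, 3, 11); Player 1 gets 7.
- M → Player 2 plays R (best of 6, 3, 8); Player 1 gets 0.
- B → Player 2 plays L (best of 9, 2, 4); Player 1 gets 5.
Among 7, 0, 5, the best is 7 at T. Subgame-perfect outcome: (T, R) with payoffs (7, 11).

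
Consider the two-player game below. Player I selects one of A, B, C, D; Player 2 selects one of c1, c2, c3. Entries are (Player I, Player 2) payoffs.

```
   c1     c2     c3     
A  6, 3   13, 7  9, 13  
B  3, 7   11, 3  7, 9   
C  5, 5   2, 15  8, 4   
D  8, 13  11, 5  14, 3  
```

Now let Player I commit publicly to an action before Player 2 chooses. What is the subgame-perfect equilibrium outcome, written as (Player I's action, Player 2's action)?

(A, c3)

Work backward from Player 2's decision.
- A: Player 2 compares 3, 7, 13 and picks c3; Player I would get 9.
- B: Player 2 compares 7, 3, 9 and picks c3; Player I would get 7.
- C: Player 2 compares 5, 15, 4 and picks c2; Player I would get 2.
- D: Player 2 compares 13, 5, 3 and picks c1; Player I would get 8.
Maximizing over 9, 7, 2, 8, Player I chooses A. Subgame-perfect outcome: (A, c3) with payoffs (9, 13).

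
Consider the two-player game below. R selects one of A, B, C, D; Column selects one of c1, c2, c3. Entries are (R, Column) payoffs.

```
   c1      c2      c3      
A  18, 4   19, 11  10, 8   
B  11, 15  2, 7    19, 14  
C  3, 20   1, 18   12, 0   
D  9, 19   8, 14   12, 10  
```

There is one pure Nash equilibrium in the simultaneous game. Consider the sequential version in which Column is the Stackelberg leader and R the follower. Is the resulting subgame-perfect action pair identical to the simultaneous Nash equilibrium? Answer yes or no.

no

Backward induction with Column moving first.
- c1: R compares 18, 11, 3, 9 and picks A; Column would get 4.
- c2: R compares 19, 2, 1, 8 and picks A; Column would get 11.
- c3: R compares 10, 19, 12, 12 and picks B; Column would get 14.
Column's induced payoffs are 4, 11, 14, so Column commits to c3. Subgame-perfect outcome: (B, c3) with payoffs (19, 14).
Under simultaneous play:
R's best replies: c1→A; c2→A; c3→B.
Column's best replies: A→c2; B→c1; C→c1; D→c1.
The unique mutual best reply is (A, c2), giving (19, 11).
Sequential outcome (B, c3) differs from the Nash profile (A, c2).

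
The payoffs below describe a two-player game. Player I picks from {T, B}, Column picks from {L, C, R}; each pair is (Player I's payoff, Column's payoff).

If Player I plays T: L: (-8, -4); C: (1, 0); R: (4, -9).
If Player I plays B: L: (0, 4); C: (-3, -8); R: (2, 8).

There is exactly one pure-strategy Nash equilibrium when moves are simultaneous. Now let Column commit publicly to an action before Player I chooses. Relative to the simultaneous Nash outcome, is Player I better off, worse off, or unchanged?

Backward induction with Column moving first.
- L → Player I plays B (best of -8, 0); Column gets 4.
- C → Player I plays T (best of 1, -3); Column gets 0.
- R → Player I plays T (best of 4, 2); Column gets -9.
Column's induced payoffs are 4, 0, -9, so Column commits to L. Subgame-perfect outcome: (B, L) with payoffs (0, 4).
Now find the simultaneous Nash equilibrium.
Player I's best replies: L→B; C→T; R→T.
Column's best replies: T→C; B→R.
The unique mutual best reply is (T, C), giving (1, 0).
Player I earns 0 sequentially versus 1 at the Nash outcome: worse off.

worse off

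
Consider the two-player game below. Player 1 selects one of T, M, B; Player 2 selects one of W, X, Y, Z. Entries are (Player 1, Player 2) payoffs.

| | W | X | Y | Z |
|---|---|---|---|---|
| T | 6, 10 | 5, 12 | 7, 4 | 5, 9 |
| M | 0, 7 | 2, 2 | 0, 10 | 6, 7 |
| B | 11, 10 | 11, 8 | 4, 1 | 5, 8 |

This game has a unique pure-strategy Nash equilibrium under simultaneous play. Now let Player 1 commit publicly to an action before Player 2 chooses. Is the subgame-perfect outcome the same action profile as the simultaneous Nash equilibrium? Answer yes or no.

Solve by backward induction (Player 1 leads).
- T: Player 2 compares 10, 12, 4, 9 and picks X; Player 1 would get 5.
- M: Player 2 compares 7, 2, 10, 7 and picks Y; Player 1 would get 0.
- B: Player 2 compares 10, 8, 1, 8 and picks W; Player 1 would get 11.
Player 1's induced payoffs are 5, 0, 11, so Player 1 commits to B. Subgame-perfect outcome: (B, W) with payoffs (11, 10).
Now find the simultaneous Nash equilibrium.
Player 1's best replies: W→B; X→B; Y→T; Z→M.
Player 2's best replies: T→X; M→Y; B→W.
Only (B, W) has each player best-responding; Nash payoffs (11, 10).
Sequential outcome (B, W) coincides with the Nash profile (B, W).

yes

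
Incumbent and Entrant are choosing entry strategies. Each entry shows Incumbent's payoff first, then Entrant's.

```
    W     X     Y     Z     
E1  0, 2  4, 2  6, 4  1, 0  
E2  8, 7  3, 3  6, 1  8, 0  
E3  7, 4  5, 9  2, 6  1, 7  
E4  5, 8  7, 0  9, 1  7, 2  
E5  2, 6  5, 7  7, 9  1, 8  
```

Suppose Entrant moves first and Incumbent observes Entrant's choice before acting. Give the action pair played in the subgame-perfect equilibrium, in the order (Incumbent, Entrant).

Incumbent best-responds to each possible Entrant move:
- W: BR = E2, leader payoff 7.
- X: BR = E4, leader payoff 0.
- Y: BR = E4, leader payoff 1.
- Z: BR = E2, leader payoff 0.
Maximizing over 7, 0, 1, 0, Entrant chooses W. Subgame-perfect outcome: (E2, W) with payoffs (8, 7).

(E2, W)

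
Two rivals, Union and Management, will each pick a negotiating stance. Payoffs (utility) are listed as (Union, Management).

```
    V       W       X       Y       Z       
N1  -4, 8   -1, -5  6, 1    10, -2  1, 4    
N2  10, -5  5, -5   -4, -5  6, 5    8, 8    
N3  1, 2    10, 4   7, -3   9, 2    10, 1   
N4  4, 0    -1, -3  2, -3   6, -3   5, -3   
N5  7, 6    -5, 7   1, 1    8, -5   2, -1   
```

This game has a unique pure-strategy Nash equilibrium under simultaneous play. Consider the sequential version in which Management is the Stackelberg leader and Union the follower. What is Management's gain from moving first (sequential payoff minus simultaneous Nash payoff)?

0

Backward induction with Management moving first.
- V → Union plays N2 (best of -4, 10, 1, 4, 7); Management gets -5.
- W → Union plays N3 (best of -1, 5, 10, -1, -5); Management gets 4.
- X → Union plays N3 (best of 6, -4, 7, 2, 1); Management gets -3.
- Y → Union plays N1 (best of 10, 6, 9, 6, 8); Management gets -2.
- Z → Union plays N3 (best of 1, 8, 10, 5, 2); Management gets 1.
Management's induced payoffs are -5, 4, -3, -2, 1, so Management commits to W. Subgame-perfect outcome: (N3, W) with payoffs (10, 4).
Under simultaneous play:
Union's best replies: V→N2; W→N3; X→N3; Y→N1; Z→N3.
Management's best replies: N1→V; N2→Z; N3→W; N4→V; N5→W.
Only (N3, W) has each player best-responding; Nash payoffs (10, 4).
Management's commitment gain: 4 − 4 = 0.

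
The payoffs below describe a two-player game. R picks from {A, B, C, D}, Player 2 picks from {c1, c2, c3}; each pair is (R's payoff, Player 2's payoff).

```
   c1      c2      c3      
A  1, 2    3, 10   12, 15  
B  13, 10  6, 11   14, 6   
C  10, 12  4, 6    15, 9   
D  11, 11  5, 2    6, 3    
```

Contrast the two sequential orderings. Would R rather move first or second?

If R leads: Player 2's best replies are A→c3, B→c2, C→c1, D→c1; R's induced payoffs 12, 6, 10, 11; outcome (A, c3), payoffs (12, 15).
If Player 2 leads: R's best replies are c1→B, c2→B, c3→C; Player 2's induced payoffs 10, 11, 9; outcome (B, c2), payoffs (6, 11).
R gets 12 moving first and 6 moving second, so R prefers to move first.

first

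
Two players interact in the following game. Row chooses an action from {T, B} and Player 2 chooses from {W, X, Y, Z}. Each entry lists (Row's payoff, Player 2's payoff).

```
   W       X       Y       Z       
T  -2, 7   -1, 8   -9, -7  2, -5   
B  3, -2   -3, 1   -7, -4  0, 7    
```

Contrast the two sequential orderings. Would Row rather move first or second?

If Row leads: Player 2's best replies are T→X, B→Z; Row's induced payoffs -1, 0; outcome (B, Z), payoffs (0, 7).
If Player 2 leads: Row's best replies are W→B, X→T, Y→B, Z→T; Player 2's induced payoffs -2, 8, -4, -5; outcome (T, X), payoffs (-1, 8).
Row gets 0 moving first and -1 moving second, so Row prefers to move first.

first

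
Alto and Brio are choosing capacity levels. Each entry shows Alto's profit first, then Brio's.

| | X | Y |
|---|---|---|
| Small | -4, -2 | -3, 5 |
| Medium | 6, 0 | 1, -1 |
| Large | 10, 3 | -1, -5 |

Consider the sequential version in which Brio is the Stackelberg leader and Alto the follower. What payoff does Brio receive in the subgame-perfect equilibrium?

Alto best-responds to each possible Brio move:
- X: BR = Large, leader payoff 3.
- Y: BR = Medium, leader payoff -1.
Among 3, -1, the best is 3 at X. Subgame-perfect outcome: (Large, X) with payoffs (10, 3).

3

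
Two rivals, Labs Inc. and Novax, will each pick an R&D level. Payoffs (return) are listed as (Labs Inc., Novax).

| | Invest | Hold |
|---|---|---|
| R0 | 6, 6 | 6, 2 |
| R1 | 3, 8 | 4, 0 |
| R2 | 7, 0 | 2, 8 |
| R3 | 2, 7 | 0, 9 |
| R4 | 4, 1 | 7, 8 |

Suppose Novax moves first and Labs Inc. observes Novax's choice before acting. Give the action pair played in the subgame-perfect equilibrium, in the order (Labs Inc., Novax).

Labs Inc. best-responds to each possible Novax move:
- Invest: BR = R2, leader payoff 0.
- Hold: BR = R4, leader payoff 8.
Among 0, 8, the best is 8 at Hold. Subgame-perfect outcome: (R4, Hold) with payoffs (7, 8).

(R4, Hold)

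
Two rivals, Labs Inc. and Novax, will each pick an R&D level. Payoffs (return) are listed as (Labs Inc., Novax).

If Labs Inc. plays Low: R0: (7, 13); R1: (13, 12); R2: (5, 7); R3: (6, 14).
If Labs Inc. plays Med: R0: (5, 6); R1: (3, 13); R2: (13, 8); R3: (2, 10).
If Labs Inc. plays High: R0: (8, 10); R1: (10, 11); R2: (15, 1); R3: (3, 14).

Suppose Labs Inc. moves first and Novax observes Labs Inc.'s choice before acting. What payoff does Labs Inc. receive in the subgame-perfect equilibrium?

6

Work backward from Novax's decision.
- Low: BR = R3, leader payoff 6.
- Med: BR = R1, leader payoff 3.
- High: BR = R3, leader payoff 3.
Labs Inc.'s induced payoffs are 6, 3, 3, so Labs Inc. commits to Low. Subgame-perfect outcome: (Low, R3) with payoffs (6, 14).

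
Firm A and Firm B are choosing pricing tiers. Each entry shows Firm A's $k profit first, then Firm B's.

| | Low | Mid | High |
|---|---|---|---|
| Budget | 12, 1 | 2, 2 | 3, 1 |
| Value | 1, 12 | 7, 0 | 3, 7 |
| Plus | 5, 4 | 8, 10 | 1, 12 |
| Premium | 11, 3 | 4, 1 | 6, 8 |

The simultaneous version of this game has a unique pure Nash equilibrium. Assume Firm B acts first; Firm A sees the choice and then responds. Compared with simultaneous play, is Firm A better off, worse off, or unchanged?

better off

Solve by backward induction (Firm B leads).
- Low: Firm A compares 12, 1, 5, 11 and picks Budget; Firm B would get 1.
- Mid: Firm A compares 2, 7, 8, 4 and picks Plus; Firm B would get 10.
- High: Firm A compares 3, 3, 1, 6 and picks Premium; Firm B would get 8.
Maximizing over 1, 10, 8, Firm B chooses Mid. Subgame-perfect outcome: (Plus, Mid) with payoffs (8, 10).
For the simultaneous game, intersect best replies.
Firm A's best replies: Low→Budget; Mid→Plus; High→Premium.
Firm B's best replies: Budget→Mid; Value→Low; Plus→High; Premium→High.
The unique mutual best reply is (Premium, High), giving (6, 8).
Firm A earns 8 sequentially versus 6 at the Nash outcome: better off.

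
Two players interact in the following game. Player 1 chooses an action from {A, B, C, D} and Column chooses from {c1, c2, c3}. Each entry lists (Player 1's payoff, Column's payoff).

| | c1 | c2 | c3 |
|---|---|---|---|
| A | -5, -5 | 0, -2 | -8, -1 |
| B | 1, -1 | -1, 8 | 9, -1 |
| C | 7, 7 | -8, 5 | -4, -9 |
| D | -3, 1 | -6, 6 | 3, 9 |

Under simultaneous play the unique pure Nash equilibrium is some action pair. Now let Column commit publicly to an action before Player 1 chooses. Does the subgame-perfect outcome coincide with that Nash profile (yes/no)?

yes

Work backward from Player 1's decision.
- c1: BR = C, leader payoff 7.
- c2: BR = A, leader payoff -2.
- c3: BR = B, leader payoff -1.
Among 7, -2, -1, the best is 7 at c1. Subgame-perfect outcome: (C, c1) with payoffs (7, 7).
Under simultaneous play:
Player 1's best replies: c1→C; c2→A; c3→B.
Column's best replies: A→c3; B→c2; C→c1; D→c3.
The unique mutual best reply is (C, c1), giving (7, 7).
Sequential outcome (C, c1) coincides with the Nash profile (C, c1).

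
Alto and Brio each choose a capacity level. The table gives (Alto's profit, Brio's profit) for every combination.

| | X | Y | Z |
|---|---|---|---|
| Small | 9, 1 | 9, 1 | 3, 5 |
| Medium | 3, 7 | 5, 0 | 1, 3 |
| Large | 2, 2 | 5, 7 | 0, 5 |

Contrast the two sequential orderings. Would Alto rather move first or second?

first

If Alto leads: Brio's best replies are Small→Z, Medium→X, Large→Y; Alto's induced payoffs 3, 3, 5; outcome (Large, Y), payoffs (5, 7).
If Brio leads: Alto's best replies are X→Small, Y→Small, Z→Small; Brio's induced payoffs 1, 1, 5; outcome (Small, Z), payoffs (3, 5).
Alto gets 5 moving first and 3 moving second, so Alto prefers to move first.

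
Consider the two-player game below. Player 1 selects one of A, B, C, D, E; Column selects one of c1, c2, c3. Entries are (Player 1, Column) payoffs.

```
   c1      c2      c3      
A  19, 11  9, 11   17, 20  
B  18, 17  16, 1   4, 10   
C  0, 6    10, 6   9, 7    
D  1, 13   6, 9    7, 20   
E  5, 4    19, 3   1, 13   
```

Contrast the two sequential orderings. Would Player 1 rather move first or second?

If Player 1 leads: Column's best replies are A→c3, B→c1, C→c3, D→c3, E→c3; Player 1's induced payoffs 17, 18, 9, 7, 1; outcome (B, c1), payoffs (18, 17).
If Column leads: Player 1's best replies are c1→A, c2→E, c3→A; Column's induced payoffs 11, 3, 20; outcome (A, c3), payoffs (17, 20).
Player 1 gets 18 moving first and 17 moving second, so Player 1 prefers to move first.

first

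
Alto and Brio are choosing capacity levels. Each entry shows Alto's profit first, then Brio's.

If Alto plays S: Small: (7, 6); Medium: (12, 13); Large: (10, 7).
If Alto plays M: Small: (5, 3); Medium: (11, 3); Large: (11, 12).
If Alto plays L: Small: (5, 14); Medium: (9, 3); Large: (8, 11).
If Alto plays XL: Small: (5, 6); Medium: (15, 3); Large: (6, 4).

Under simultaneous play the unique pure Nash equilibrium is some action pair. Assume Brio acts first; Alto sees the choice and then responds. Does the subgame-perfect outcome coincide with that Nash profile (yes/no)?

Solve by backward induction (Brio leads).
- Small → Alto plays S (best of 7, 5, 5, 5); Brio gets 6.
- Medium → Alto plays XL (best of 12, 11, 9, 15); Brio gets 3.
- Large → Alto plays M (best of 10, 11, 8, 6); Brio gets 12.
Maximizing over 6, 3, 12, Brio chooses Large. Subgame-perfect outcome: (M, Large) with payoffs (11, 12).
Now find the simultaneous Nash equilibrium.
Alto's best replies: Small→S; Medium→XL; Large→M.
Brio's best replies: S→Medium; M→Large; L→Small; XL→Small.
The unique mutual best reply is (M, Large), giving (11, 12).
Sequential outcome (M, Large) coincides with the Nash profile (M, Large).

yes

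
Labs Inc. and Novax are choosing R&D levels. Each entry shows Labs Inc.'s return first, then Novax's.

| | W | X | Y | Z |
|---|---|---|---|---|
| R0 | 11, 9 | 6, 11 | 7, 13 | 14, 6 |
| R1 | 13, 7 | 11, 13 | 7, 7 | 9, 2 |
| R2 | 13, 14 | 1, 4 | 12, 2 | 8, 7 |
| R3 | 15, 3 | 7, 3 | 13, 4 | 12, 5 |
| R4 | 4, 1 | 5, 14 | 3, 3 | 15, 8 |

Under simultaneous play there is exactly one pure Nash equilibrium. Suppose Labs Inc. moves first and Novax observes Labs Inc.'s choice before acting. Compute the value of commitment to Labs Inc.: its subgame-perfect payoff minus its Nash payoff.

2

Novax best-responds to each possible Labs Inc. move:
- R0 → Novax plays Y (best of 9, 11, 13, 6); Labs Inc. gets 7.
- R1 → Novax plays X (best of 7, 13, 7, 2); Labs Inc. gets 11.
- R2 → Novax plays W (best of 14, 4, 2, 7); Labs Inc. gets 13.
- R3 → Novax plays Z (best of 3, 3, 4, 5); Labs Inc. gets 12.
- R4 → Novax plays X (best of 1, 14, 3, 8); Labs Inc. gets 5.
Labs Inc.'s induced payoffs are 7, 11, 13, 12, 5, so Labs Inc. commits to R2. Subgame-perfect outcome: (R2, W) with payoffs (13, 14).
For the simultaneous game, intersect best replies.
Labs Inc.'s best replies: W→R3; X→R1; Y→R3; Z→R4.
Novax's best replies: R0→Y; R1→X; R2→W; R3→Z; R4→X.
The unique mutual best reply is (R1, X), giving (11, 13).
Labs Inc.'s commitment gain: 13 − 11 = 2.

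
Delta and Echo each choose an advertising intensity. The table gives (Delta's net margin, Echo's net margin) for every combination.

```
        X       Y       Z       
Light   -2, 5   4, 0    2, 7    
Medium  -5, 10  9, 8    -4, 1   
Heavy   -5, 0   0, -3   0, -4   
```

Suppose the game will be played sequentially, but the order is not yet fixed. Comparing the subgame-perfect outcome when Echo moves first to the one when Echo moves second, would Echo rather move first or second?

first

If Delta leads: Echo's best replies are Light→Z, Medium→X, Heavy→X; Delta's induced payoffs 2, -5, -5; outcome (Light, Z), payoffs (2, 7).
If Echo leads: Delta's best replies are X→Light, Y→Medium, Z→Light; Echo's induced payoffs 5, 8, 7; outcome (Medium, Y), payoffs (9, 8).
Echo gets 8 moving first and 7 moving second, so Echo prefers to move first.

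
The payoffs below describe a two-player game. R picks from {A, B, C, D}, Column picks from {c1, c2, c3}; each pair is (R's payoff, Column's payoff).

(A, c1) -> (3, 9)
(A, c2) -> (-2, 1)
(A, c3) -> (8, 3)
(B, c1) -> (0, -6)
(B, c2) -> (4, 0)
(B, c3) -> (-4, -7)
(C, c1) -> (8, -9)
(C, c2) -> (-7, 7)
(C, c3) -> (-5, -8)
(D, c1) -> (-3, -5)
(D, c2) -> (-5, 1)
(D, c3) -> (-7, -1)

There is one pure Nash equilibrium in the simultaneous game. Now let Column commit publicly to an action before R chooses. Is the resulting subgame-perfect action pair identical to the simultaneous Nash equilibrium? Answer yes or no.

no

Work backward from R's decision.
- c1 → R plays C (best of 3, 0, 8, -3); Column gets -9.
- c2 → R plays B (best of -2, 4, -7, -5); Column gets 0.
- c3 → R plays A (best of 8, -4, -5, -7); Column gets 3.
Maximizing over -9, 0, 3, Column chooses c3. Subgame-perfect outcome: (A, c3) with payoffs (8, 3).
For the simultaneous game, intersect best replies.
R's best replies: c1→C; c2→B; c3→A.
Column's best replies: A→c1; B→c2; C→c2; D→c2.
The unique mutual best reply is (B, c2), giving (4, 0).
Sequential outcome (A, c3) differs from the Nash profile (B, c2).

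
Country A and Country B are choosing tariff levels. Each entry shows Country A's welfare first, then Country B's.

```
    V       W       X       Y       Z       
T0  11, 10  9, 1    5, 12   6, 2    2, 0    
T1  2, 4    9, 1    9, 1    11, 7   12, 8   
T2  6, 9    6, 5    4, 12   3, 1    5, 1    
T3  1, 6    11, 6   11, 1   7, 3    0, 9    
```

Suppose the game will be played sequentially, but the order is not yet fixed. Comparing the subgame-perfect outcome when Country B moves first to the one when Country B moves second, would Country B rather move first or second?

If Country A leads: Country B's best replies are T0→X, T1→Z, T2→X, T3→Z; Country A's induced payoffs 5, 12, 4, 0; outcome (T1, Z), payoffs (12, 8).
If Country B leads: Country A's best replies are V→T0, W→T3, X→T3, Y→T1, Z→T1; Country B's induced payoffs 10, 6, 1, 7, 8; outcome (T0, V), payoffs (11, 10).
Country B gets 10 moving first and 8 moving second, so Country B prefers to move first.

first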